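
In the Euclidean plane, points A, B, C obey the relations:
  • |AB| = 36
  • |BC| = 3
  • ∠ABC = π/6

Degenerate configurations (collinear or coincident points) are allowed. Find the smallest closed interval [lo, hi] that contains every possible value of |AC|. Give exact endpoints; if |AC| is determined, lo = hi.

|AB| ∈ {36}
|BC| ∈ {3}
|AC| ∈ {3·√(145 - 12·√(3))}

|AC| = 3·√(145 - 12·√(3))  (≈ 33.4356)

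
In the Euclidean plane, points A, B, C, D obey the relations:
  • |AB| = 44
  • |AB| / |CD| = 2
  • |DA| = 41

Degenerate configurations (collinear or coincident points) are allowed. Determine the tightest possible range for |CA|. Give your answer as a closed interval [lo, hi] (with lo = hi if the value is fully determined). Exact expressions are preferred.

|AB| ∈ {44}
|AD| ∈ {41}
|CD| ∈ {22}
|BD| ∈ [3, 85]
|AC| ∈ [19, 63]
|BC| ∈ [0, 107]

|CA| ∈ [19, 63]  (≈ [19.0000, 63.0000])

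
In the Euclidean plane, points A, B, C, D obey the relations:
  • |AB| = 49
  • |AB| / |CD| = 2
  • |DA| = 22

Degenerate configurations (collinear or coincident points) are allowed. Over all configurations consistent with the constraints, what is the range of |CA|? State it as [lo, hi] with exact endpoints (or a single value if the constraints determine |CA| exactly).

|AB| ∈ {49}
|AD| ∈ {22}
|CD| ∈ {49/2}
|BD| ∈ [27, 71]
|AC| ∈ [5/2, 93/2]
|BC| ∈ [5/2, 191/2]

|CA| ∈ [5/2, 93/2]  (≈ [2.5000, 46.5000])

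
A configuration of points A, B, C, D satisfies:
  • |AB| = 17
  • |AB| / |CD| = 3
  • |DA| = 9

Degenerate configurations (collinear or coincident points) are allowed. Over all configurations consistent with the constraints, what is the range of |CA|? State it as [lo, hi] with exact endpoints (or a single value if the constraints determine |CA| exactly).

|AB| ∈ {17}
|AD| ∈ {9}
|CD| ∈ {17/3}
|BD| ∈ [8, 26]
|AC| ∈ [10/3, 44/3]
|BC| ∈ [7/3, 95/3]

|CA| ∈ [10/3, 44/3]  (≈ [3.3333, 14.6667])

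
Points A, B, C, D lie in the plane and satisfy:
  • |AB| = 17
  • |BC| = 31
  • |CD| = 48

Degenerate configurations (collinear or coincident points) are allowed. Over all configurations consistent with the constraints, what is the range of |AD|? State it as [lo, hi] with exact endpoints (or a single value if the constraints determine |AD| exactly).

|AD| ∈ [0, 96]  (≈ [0.0000, 96.0000])

|AB| ∈ {17}
|BC| ∈ {31}
|CD| ∈ {48}
|AC| ∈ [14, 48]
|BD| ∈ [17, 79]
|AD| ∈ [0, 96]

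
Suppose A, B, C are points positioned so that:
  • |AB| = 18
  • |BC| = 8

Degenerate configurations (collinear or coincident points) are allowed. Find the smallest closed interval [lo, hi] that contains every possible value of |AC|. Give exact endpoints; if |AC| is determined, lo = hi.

|AC| ∈ [10, 26]  (≈ [10.0000, 26.0000])

|AB| ∈ {18}
|BC| ∈ {8}
|AC| ∈ [10, 26]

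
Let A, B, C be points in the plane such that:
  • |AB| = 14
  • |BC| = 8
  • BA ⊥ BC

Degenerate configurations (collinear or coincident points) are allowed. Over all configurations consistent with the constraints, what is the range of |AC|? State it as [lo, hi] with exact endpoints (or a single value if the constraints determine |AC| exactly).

|AB| ∈ {14}
|BC| ∈ {8}
|AC| ∈ {2·√(65)}

|AC| = 2·√(65)  (≈ 16.1245)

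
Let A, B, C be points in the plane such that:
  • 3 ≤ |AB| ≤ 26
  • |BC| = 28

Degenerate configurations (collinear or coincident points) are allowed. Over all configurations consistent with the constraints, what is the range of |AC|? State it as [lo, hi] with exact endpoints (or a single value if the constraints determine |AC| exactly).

|AC| ∈ [2, 54]  (≈ [2.0000, 54.0000])

|AB| ∈ [3, 26]
|BC| ∈ {28}
|AC| ∈ [2, 54]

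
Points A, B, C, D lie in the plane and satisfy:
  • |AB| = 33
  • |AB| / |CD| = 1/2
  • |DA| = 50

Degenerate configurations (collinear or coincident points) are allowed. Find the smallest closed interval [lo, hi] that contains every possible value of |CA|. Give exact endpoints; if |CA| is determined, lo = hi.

|AB| ∈ {33}
|AD| ∈ {50}
|CD| ∈ {66}
|BD| ∈ [17, 83]
|AC| ∈ [16, 116]
|BC| ∈ [0, 149]

|CA| ∈ [16, 116]  (≈ [16.0000, 116.0000])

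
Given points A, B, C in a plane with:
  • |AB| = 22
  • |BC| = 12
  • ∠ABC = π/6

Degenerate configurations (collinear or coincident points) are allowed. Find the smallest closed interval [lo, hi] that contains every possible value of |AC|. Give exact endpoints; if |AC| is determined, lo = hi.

|AB| ∈ {22}
|BC| ∈ {12}
|AC| ∈ {2·√(157 - 66·√(3))}

|AC| = 2·√(157 - 66·√(3))  (≈ 13.0667)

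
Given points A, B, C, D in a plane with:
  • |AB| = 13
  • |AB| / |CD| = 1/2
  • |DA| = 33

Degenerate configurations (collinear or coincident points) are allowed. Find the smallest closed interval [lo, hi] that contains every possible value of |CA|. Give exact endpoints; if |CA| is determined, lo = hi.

|CA| ∈ [7, 59]  (≈ [7.0000, 59.0000])

|AB| ∈ {13}
|AD| ∈ {33}
|CD| ∈ {26}
|BD| ∈ [20, 46]
|AC| ∈ [7, 59]
|BC| ∈ [0, 72]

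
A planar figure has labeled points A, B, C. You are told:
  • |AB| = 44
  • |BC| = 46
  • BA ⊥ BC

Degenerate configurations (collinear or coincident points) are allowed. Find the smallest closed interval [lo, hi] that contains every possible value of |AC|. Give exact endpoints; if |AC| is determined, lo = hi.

|AB| ∈ {44}
|BC| ∈ {46}
|AC| ∈ {2·√(1013)}

|AC| = 2·√(1013)  (≈ 63.6553)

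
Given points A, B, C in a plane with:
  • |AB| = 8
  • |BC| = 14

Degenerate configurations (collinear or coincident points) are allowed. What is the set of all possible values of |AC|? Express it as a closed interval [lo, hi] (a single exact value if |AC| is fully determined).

|AB| ∈ {8}
|BC| ∈ {14}
|AC| ∈ [6, 22]

|AC| ∈ [6, 22]  (≈ [6.0000, 22.0000])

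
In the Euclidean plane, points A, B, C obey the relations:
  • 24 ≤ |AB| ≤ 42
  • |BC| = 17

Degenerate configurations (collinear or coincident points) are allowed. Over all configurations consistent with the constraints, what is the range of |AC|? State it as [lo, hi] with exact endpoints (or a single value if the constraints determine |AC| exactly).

|AC| ∈ [7, 59]  (≈ [7.0000, 59.0000])

|AB| ∈ [24, 42]
|BC| ∈ {17}
|AC| ∈ [7, 59]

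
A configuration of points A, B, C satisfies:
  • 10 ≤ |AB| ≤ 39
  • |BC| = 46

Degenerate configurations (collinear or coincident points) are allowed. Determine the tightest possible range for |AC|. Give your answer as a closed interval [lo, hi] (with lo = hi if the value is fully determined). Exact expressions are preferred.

|AC| ∈ [7, 85]  (≈ [7.0000, 85.0000])

|AB| ∈ [10, 39]
|BC| ∈ {46}
|AC| ∈ [7, 85]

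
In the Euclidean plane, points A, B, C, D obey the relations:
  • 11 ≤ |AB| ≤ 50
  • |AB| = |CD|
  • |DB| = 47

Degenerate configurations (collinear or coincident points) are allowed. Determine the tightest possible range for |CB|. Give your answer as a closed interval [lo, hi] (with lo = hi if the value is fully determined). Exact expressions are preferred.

|CB| ∈ [0, 97]  (≈ [0.0000, 97.0000])

|AB| ∈ [11, 50]
|BD| ∈ {47}
|CD| ∈ [11, 50]
|AD| ∈ [0, 97]
|BC| ∈ [0, 97]
|AC| ∈ [0, 147]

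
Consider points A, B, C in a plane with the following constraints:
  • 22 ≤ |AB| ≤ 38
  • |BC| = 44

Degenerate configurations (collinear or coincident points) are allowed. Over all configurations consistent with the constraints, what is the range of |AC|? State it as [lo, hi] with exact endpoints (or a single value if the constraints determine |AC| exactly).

|AB| ∈ [22, 38]
|BC| ∈ {44}
|AC| ∈ [6, 82]

|AC| ∈ [6, 82]  (≈ [6.0000, 82.0000])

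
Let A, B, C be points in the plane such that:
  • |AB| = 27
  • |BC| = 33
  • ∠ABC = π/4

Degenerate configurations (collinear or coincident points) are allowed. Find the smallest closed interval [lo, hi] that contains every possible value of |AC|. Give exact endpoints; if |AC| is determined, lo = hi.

|AC| = 3·√(202 - 99·√(2))  (≈ 23.6207)

|AB| ∈ {27}
|BC| ∈ {33}
|AC| ∈ {3·√(202 - 99·√(2))}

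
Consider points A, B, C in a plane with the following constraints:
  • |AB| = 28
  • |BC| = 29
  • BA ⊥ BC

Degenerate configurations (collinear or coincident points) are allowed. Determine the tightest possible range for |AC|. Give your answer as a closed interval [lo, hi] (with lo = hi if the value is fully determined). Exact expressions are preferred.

|AC| = 5·√(65)  (≈ 40.3113)

|AB| ∈ {28}
|BC| ∈ {29}
|AC| ∈ {5·√(65)}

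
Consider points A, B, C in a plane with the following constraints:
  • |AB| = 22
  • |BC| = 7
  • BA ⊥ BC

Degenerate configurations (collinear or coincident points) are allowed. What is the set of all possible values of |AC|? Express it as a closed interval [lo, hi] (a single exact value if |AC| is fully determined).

|AC| = √(533)  (≈ 23.0868)

|AB| ∈ {22}
|BC| ∈ {7}
|AC| ∈ {√(533)}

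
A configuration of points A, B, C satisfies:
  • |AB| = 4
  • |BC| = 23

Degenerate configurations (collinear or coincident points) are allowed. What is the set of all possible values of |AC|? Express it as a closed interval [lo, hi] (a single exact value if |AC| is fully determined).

|AB| ∈ {4}
|BC| ∈ {23}
|AC| ∈ [19, 27]

|AC| ∈ [19, 27]  (≈ [19.0000, 27.0000])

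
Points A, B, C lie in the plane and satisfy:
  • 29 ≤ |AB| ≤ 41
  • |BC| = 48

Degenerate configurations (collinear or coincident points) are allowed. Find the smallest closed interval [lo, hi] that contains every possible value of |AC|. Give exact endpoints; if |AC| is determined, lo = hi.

|AB| ∈ [29, 41]
|BC| ∈ {48}
|AC| ∈ [7, 89]

|AC| ∈ [7, 89]  (≈ [7.0000, 89.0000])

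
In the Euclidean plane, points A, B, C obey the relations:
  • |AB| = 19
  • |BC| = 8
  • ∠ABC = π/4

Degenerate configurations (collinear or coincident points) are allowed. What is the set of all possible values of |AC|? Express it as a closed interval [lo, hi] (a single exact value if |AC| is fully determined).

|AC| = √(425 - 152·√(2))  (≈ 14.4927)

|AB| ∈ {19}
|BC| ∈ {8}
|AC| ∈ {√(425 - 152·√(2))}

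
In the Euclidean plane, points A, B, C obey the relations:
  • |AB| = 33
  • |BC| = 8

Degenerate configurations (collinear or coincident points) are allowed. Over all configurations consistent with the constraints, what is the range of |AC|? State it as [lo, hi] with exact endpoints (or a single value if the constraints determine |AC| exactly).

|AC| ∈ [25, 41]  (≈ [25.0000, 41.0000])

|AB| ∈ {33}
|BC| ∈ {8}
|AC| ∈ [25, 41]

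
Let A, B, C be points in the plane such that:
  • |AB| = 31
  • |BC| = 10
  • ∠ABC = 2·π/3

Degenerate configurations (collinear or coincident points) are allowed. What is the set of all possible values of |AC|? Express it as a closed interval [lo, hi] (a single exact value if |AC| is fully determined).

|AC| = √(1371)  (≈ 37.0270)

|AB| ∈ {31}
|BC| ∈ {10}
|AC| ∈ {√(1371)}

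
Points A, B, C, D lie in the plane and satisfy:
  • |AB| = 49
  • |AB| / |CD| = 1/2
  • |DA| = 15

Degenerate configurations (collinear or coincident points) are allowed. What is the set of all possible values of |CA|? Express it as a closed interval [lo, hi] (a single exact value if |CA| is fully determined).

|CA| ∈ [83, 113]  (≈ [83.0000, 113.0000])

|AB| ∈ {49}
|AD| ∈ {15}
|CD| ∈ {98}
|BD| ∈ [34, 64]
|AC| ∈ [83, 113]
|BC| ∈ [34, 162]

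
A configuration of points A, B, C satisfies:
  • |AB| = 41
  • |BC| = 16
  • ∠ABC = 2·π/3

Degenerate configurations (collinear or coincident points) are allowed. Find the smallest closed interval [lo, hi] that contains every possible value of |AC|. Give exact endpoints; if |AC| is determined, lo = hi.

|AB| ∈ {41}
|BC| ∈ {16}
|AC| ∈ {√(2593)}

|AC| = √(2593)  (≈ 50.9215)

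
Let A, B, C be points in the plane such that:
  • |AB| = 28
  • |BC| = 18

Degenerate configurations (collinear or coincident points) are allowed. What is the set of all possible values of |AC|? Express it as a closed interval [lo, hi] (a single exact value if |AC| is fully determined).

|AB| ∈ {28}
|BC| ∈ {18}
|AC| ∈ [10, 46]

|AC| ∈ [10, 46]  (≈ [10.0000, 46.0000])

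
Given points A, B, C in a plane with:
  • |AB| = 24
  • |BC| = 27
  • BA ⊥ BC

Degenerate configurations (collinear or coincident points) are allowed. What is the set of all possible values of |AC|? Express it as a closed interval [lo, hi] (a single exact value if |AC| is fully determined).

|AB| ∈ {24}
|BC| ∈ {27}
|AC| ∈ {3·√(145)}

|AC| = 3·√(145)  (≈ 36.1248)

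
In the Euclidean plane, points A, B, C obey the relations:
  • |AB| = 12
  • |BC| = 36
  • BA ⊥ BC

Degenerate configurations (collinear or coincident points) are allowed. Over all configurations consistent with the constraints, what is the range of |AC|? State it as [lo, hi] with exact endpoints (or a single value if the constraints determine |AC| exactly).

|AC| = 12·√(10)  (≈ 37.9473)

|AB| ∈ {12}
|BC| ∈ {36}
|AC| ∈ {12·√(10)}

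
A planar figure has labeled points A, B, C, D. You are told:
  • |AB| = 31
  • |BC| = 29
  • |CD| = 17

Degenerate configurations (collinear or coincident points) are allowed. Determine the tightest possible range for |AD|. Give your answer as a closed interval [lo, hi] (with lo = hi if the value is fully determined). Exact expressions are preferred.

|AD| ∈ [0, 77]  (≈ [0.0000, 77.0000])

|AB| ∈ {31}
|BC| ∈ {29}
|CD| ∈ {17}
|AC| ∈ [2, 60]
|BD| ∈ [12, 46]
|AD| ∈ [0, 77]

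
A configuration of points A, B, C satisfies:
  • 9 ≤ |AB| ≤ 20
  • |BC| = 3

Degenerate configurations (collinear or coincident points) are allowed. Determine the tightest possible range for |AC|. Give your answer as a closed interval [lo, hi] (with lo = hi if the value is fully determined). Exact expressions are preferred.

|AB| ∈ [9, 20]
|BC| ∈ {3}
|AC| ∈ [6, 23]

|AC| ∈ [6, 23]  (≈ [6.0000, 23.0000])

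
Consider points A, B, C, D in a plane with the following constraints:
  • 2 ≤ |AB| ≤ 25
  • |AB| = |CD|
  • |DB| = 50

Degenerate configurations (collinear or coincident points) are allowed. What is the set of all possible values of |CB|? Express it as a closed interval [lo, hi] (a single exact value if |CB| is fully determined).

|AB| ∈ [2, 25]
|BD| ∈ {50}
|CD| ∈ [2, 25]
|AD| ∈ [25, 75]
|BC| ∈ [25, 75]
|AC| ∈ [0, 100]

|CB| ∈ [25, 75]  (≈ [25.0000, 75.0000])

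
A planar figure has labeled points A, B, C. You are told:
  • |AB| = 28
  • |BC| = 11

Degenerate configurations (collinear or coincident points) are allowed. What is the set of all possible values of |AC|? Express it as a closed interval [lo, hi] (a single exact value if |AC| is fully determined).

|AC| ∈ [17, 39]  (≈ [17.0000, 39.0000])

|AB| ∈ {28}
|BC| ∈ {11}
|AC| ∈ [17, 39]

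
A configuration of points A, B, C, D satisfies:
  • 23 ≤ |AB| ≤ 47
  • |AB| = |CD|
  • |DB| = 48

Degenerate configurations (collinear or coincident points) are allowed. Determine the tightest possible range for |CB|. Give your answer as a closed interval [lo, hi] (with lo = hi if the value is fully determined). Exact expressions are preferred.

|AB| ∈ [23, 47]
|BD| ∈ {48}
|CD| ∈ [23, 47]
|AD| ∈ [1, 95]
|BC| ∈ [1, 95]
|AC| ∈ [0, 142]

|CB| ∈ [1, 95]  (≈ [1.0000, 95.0000])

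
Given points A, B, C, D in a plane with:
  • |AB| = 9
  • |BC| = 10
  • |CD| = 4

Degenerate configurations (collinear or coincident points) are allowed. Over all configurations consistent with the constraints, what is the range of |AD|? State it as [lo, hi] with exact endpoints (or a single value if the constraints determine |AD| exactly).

|AB| ∈ {9}
|BC| ∈ {10}
|CD| ∈ {4}
|AC| ∈ [1, 19]
|BD| ∈ [6, 14]
|AD| ∈ [0, 23]

|AD| ∈ [0, 23]  (≈ [0.0000, 23.0000])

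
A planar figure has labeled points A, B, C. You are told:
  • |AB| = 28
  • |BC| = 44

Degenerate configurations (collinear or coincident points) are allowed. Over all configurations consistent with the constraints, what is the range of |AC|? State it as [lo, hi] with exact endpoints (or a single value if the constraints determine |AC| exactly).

|AC| ∈ [16, 72]  (≈ [16.0000, 72.0000])

|AB| ∈ {28}
|BC| ∈ {44}
|AC| ∈ [16, 72]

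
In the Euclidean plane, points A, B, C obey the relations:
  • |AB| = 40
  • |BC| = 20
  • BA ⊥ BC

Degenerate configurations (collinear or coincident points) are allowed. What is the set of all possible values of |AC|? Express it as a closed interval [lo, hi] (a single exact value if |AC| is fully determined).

|AB| ∈ {40}
|BC| ∈ {20}
|AC| ∈ {20·√(5)}

|AC| = 20·√(5)  (≈ 44.7214)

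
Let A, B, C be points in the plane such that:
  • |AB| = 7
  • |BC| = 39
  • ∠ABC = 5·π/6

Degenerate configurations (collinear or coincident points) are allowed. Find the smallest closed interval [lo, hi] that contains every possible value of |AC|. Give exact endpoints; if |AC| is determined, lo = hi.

|AB| ∈ {7}
|BC| ∈ {39}
|AC| ∈ {√(273·√(3) + 1570)}

|AC| = √(273·√(3) + 1570)  (≈ 45.1979)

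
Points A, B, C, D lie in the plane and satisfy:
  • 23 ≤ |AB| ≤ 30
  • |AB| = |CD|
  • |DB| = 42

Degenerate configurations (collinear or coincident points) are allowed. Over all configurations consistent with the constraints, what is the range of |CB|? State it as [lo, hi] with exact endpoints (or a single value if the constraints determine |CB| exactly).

|AB| ∈ [23, 30]
|BD| ∈ {42}
|CD| ∈ [23, 30]
|AD| ∈ [12, 72]
|BC| ∈ [12, 72]
|AC| ∈ [0, 102]

|CB| ∈ [12, 72]  (≈ [12.0000, 72.0000])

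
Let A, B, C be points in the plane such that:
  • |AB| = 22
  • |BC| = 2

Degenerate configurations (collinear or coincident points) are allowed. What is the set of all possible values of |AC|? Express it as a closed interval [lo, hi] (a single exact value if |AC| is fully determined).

|AC| ∈ [20, 24]  (≈ [20.0000, 24.0000])

|AB| ∈ {22}
|BC| ∈ {2}
|AC| ∈ [20, 24]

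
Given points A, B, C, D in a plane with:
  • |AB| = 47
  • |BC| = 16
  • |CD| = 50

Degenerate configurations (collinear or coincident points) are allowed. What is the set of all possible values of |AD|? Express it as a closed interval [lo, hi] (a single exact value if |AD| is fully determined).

|AB| ∈ {47}
|BC| ∈ {16}
|CD| ∈ {50}
|AC| ∈ [31, 63]
|BD| ∈ [34, 66]
|AD| ∈ [0, 113]

|AD| ∈ [0, 113]  (≈ [0.0000, 113.0000])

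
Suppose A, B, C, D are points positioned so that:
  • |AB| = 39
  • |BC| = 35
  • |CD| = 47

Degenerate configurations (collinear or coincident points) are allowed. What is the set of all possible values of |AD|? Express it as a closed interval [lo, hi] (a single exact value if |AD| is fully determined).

|AD| ∈ [0, 121]  (≈ [0.0000, 121.0000])

|AB| ∈ {39}
|BC| ∈ {35}
|CD| ∈ {47}
|AC| ∈ [4, 74]
|BD| ∈ [12, 82]
|AD| ∈ [0, 121]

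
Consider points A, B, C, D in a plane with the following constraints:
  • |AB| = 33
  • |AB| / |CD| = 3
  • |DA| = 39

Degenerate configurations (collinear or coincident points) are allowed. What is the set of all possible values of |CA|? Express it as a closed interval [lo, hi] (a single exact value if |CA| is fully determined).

|CA| ∈ [28, 50]  (≈ [28.0000, 50.0000])

|AB| ∈ {33}
|AD| ∈ {39}
|CD| ∈ {11}
|BD| ∈ [6, 72]
|AC| ∈ [28, 50]
|BC| ∈ [0, 83]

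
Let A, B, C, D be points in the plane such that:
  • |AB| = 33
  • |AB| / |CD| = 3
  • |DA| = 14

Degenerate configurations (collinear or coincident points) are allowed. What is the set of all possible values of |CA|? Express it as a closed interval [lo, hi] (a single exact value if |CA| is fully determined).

|AB| ∈ {33}
|AD| ∈ {14}
|CD| ∈ {11}
|BD| ∈ [19, 47]
|AC| ∈ [3, 25]
|BC| ∈ [8, 58]

|CA| ∈ [3, 25]  (≈ [3.0000, 25.0000])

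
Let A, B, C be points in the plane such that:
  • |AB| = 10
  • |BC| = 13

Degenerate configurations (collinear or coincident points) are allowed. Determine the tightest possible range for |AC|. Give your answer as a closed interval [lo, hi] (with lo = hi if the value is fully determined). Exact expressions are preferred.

|AB| ∈ {10}
|BC| ∈ {13}
|AC| ∈ [3, 23]

|AC| ∈ [3, 23]  (≈ [3.0000, 23.0000])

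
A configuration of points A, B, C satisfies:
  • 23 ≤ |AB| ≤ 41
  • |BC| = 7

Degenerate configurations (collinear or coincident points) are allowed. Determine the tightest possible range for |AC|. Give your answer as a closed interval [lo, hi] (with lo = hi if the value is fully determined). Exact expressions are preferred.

|AB| ∈ [23, 41]
|BC| ∈ {7}
|AC| ∈ [16, 48]

|AC| ∈ [16, 48]  (≈ [16.0000, 48.0000])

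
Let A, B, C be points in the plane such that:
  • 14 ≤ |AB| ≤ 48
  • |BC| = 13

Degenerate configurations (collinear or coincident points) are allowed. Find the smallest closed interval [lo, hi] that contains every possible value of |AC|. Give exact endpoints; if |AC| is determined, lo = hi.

|AB| ∈ [14, 48]
|BC| ∈ {13}
|AC| ∈ [1, 61]

|AC| ∈ [1, 61]  (≈ [1.0000, 61.0000])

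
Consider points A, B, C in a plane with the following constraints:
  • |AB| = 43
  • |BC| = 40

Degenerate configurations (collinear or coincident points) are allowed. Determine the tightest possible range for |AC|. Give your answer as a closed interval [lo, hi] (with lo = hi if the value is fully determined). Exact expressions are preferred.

|AC| ∈ [3, 83]  (≈ [3.0000, 83.0000])

|AB| ∈ {43}
|BC| ∈ {40}
|AC| ∈ [3, 83]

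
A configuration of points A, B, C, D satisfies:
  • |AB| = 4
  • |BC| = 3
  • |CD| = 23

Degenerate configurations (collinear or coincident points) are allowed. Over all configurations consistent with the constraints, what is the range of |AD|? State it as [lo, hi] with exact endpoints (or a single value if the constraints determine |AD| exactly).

|AB| ∈ {4}
|BC| ∈ {3}
|CD| ∈ {23}
|AC| ∈ [1, 7]
|BD| ∈ [20, 26]
|AD| ∈ [16, 30]

|AD| ∈ [16, 30]  (≈ [16.0000, 30.0000])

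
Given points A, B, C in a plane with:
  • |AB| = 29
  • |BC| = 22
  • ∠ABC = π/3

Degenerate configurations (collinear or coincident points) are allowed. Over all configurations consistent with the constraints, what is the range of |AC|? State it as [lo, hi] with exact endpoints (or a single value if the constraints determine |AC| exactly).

|AB| ∈ {29}
|BC| ∈ {22}
|AC| ∈ {√(687)}

|AC| = √(687)  (≈ 26.2107)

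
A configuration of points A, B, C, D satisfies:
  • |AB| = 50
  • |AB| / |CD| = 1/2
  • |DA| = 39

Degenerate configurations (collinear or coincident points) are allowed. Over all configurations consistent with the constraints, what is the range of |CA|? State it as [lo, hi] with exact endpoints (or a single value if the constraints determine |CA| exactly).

|CA| ∈ [61, 139]  (≈ [61.0000, 139.0000])

|AB| ∈ {50}
|AD| ∈ {39}
|CD| ∈ {100}
|BD| ∈ [11, 89]
|AC| ∈ [61, 139]
|BC| ∈ [11, 189]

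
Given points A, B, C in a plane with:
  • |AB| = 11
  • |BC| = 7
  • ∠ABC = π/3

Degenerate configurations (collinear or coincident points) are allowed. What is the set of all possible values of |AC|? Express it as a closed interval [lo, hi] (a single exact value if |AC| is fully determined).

|AB| ∈ {11}
|BC| ∈ {7}
|AC| ∈ {√(93)}

|AC| = √(93)  (≈ 9.6437)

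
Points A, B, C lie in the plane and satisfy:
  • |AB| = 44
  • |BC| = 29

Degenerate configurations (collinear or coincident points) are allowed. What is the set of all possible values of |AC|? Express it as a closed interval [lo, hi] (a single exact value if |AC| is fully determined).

|AC| ∈ [15, 73]  (≈ [15.0000, 73.0000])

|AB| ∈ {44}
|BC| ∈ {29}
|AC| ∈ [15, 73]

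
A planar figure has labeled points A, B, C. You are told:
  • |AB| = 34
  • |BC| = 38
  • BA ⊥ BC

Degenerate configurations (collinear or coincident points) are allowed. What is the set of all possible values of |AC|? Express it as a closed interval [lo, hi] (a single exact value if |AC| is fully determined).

|AC| = 10·√(26)  (≈ 50.9902)

|AB| ∈ {34}
|BC| ∈ {38}
|AC| ∈ {10·√(26)}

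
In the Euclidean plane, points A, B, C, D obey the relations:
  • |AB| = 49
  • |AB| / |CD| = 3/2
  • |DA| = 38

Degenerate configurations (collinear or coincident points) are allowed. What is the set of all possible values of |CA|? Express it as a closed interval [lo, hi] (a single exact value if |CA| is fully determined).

|AB| ∈ {49}
|AD| ∈ {38}
|CD| ∈ {98/3}
|BD| ∈ [11, 87]
|AC| ∈ [16/3, 212/3]
|BC| ∈ [0, 359/3]

|CA| ∈ [16/3, 212/3]  (≈ [5.3333, 70.6667])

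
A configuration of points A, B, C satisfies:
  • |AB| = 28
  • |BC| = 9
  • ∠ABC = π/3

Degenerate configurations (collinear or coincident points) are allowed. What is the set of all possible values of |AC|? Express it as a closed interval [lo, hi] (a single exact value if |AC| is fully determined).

|AC| = √(613)  (≈ 24.7588)

|AB| ∈ {28}
|BC| ∈ {9}
|AC| ∈ {√(613)}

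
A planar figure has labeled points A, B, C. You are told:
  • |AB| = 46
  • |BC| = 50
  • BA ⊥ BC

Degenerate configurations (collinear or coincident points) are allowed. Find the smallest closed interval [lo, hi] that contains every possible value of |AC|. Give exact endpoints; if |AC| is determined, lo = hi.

|AC| = 2·√(1154)  (≈ 67.9412)

|AB| ∈ {46}
|BC| ∈ {50}
|AC| ∈ {2·√(1154)}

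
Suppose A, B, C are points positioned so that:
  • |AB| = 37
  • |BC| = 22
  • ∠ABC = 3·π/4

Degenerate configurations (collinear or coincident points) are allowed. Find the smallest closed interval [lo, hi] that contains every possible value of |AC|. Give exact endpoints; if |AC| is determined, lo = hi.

|AB| ∈ {37}
|BC| ∈ {22}
|AC| ∈ {√(814·√(2) + 1853)}

|AC| = √(814·√(2) + 1853)  (≈ 54.8103)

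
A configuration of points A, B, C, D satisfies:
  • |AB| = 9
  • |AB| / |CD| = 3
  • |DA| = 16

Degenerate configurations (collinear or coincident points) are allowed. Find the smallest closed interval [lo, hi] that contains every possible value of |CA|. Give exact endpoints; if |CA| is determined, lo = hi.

|CA| ∈ [13, 19]  (≈ [13.0000, 19.0000])

|AB| ∈ {9}
|AD| ∈ {16}
|CD| ∈ {3}
|BD| ∈ [7, 25]
|AC| ∈ [13, 19]
|BC| ∈ [4, 28]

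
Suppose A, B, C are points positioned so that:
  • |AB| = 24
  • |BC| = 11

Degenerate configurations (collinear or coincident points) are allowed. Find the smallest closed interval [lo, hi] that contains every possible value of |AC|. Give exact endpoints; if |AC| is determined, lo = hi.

|AC| ∈ [13, 35]  (≈ [13.0000, 35.0000])

|AB| ∈ {24}
|BC| ∈ {11}
|AC| ∈ [13, 35]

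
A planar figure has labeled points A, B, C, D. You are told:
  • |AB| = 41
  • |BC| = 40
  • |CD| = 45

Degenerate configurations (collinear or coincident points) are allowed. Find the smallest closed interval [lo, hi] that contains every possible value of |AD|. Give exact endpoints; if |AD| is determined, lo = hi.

|AD| ∈ [0, 126]  (≈ [0.0000, 126.0000])

|AB| ∈ {41}
|BC| ∈ {40}
|CD| ∈ {45}
|AC| ∈ [1, 81]
|BD| ∈ [5, 85]
|AD| ∈ [0, 126]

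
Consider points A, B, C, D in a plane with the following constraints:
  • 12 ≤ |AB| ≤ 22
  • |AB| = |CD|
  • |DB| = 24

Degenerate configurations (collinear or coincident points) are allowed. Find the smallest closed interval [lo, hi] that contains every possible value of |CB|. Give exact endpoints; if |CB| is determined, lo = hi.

|AB| ∈ [12, 22]
|BD| ∈ {24}
|CD| ∈ [12, 22]
|AD| ∈ [2, 46]
|BC| ∈ [2, 46]
|AC| ∈ [0, 68]

|CB| ∈ [2, 46]  (≈ [2.0000, 46.0000])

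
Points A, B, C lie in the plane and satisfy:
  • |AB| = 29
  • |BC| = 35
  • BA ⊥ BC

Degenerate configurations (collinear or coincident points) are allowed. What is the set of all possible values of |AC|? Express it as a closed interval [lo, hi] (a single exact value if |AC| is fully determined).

|AC| = √(2066)  (≈ 45.4533)

|AB| ∈ {29}
|BC| ∈ {35}
|AC| ∈ {√(2066)}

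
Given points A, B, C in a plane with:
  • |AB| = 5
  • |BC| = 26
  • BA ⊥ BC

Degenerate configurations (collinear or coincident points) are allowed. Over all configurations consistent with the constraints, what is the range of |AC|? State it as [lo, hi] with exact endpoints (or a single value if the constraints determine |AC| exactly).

|AC| = √(701)  (≈ 26.4764)

|AB| ∈ {5}
|BC| ∈ {26}
|AC| ∈ {√(701)}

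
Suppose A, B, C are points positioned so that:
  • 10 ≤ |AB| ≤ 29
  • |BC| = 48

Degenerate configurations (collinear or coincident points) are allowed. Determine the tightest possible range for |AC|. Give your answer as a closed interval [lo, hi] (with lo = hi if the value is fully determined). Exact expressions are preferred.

|AC| ∈ [19, 77]  (≈ [19.0000, 77.0000])

|AB| ∈ [10, 29]
|BC| ∈ {48}
|AC| ∈ [19, 77]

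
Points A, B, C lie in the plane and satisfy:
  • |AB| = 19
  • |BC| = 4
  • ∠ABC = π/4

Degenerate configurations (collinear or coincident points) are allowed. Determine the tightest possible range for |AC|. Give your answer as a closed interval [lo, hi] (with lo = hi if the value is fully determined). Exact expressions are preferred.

|AB| ∈ {19}
|BC| ∈ {4}
|AC| ∈ {√(377 - 76·√(2))}

|AC| = √(377 - 76·√(2))  (≈ 16.4171)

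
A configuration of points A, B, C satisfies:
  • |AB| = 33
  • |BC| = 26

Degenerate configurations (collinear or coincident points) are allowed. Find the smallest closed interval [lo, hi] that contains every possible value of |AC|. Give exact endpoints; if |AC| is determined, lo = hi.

|AC| ∈ [7, 59]  (≈ [7.0000, 59.0000])

|AB| ∈ {33}
|BC| ∈ {26}
|AC| ∈ [7, 59]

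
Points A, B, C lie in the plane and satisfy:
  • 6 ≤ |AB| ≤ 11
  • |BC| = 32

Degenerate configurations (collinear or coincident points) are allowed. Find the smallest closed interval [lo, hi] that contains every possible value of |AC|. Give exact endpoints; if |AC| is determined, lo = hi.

|AC| ∈ [21, 43]  (≈ [21.0000, 43.0000])

|AB| ∈ [6, 11]
|BC| ∈ {32}
|AC| ∈ [21, 43]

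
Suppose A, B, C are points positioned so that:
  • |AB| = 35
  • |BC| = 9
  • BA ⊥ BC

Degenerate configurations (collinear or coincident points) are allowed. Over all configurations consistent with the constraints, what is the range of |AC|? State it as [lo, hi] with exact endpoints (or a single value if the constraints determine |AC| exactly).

|AC| = √(1306)  (≈ 36.1386)

|AB| ∈ {35}
|BC| ∈ {9}
|AC| ∈ {√(1306)}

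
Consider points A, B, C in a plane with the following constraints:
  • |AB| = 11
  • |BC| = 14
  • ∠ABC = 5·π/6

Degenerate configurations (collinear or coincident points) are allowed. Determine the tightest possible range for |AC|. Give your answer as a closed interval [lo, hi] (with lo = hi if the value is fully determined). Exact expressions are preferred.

|AB| ∈ {11}
|BC| ∈ {14}
|AC| ∈ {√(154·√(3) + 317)}

|AC| = √(154·√(3) + 317)  (≈ 24.1606)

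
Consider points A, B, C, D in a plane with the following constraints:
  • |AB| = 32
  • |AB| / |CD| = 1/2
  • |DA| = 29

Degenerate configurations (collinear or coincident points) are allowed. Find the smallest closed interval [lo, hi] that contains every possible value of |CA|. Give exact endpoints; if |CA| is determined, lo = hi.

|CA| ∈ [35, 93]  (≈ [35.0000, 93.0000])

|AB| ∈ {32}
|AD| ∈ {29}
|CD| ∈ {64}
|BD| ∈ [3, 61]
|AC| ∈ [35, 93]
|BC| ∈ [3, 125]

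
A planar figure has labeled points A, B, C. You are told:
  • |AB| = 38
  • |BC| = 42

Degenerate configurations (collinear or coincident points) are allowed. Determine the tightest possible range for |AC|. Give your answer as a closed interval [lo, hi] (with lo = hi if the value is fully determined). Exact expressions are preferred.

|AB| ∈ {38}
|BC| ∈ {42}
|AC| ∈ [4, 80]

|AC| ∈ [4, 80]  (≈ [4.0000, 80.0000])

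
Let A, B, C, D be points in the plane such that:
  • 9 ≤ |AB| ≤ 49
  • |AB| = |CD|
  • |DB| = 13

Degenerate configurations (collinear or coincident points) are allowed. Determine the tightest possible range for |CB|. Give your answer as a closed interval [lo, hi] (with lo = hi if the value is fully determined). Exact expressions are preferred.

|AB| ∈ [9, 49]
|BD| ∈ {13}
|CD| ∈ [9, 49]
|AD| ∈ [0, 62]
|BC| ∈ [0, 62]
|AC| ∈ [0, 111]

|CB| ∈ [0, 62]  (≈ [0.0000, 62.0000])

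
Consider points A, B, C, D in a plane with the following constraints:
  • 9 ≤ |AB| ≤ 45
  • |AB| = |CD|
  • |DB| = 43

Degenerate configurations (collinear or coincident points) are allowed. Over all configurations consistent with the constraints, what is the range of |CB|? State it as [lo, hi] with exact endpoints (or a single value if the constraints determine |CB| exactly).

|CB| ∈ [0, 88]  (≈ [0.0000, 88.0000])

|AB| ∈ [9, 45]
|BD| ∈ {43}
|CD| ∈ [9, 45]
|AD| ∈ [0, 88]
|BC| ∈ [0, 88]
|AC| ∈ [0, 133]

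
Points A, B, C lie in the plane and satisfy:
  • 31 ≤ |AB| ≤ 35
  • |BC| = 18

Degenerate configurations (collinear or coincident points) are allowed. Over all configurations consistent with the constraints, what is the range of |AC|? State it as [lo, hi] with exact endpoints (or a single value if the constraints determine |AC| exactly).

|AB| ∈ [31, 35]
|BC| ∈ {18}
|AC| ∈ [13, 53]

|AC| ∈ [13, 53]  (≈ [13.0000, 53.0000])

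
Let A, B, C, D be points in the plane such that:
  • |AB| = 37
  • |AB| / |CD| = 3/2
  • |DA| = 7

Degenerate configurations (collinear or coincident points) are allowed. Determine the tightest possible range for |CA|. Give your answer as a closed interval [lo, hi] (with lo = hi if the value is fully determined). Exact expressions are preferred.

|AB| ∈ {37}
|AD| ∈ {7}
|CD| ∈ {74/3}
|BD| ∈ [30, 44]
|AC| ∈ [53/3, 95/3]
|BC| ∈ [16/3, 206/3]

|CA| ∈ [53/3, 95/3]  (≈ [17.6667, 31.6667])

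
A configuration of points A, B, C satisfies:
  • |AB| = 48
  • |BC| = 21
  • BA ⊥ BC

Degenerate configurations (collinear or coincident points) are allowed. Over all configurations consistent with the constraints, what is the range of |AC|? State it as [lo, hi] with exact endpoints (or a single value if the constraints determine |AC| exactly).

|AB| ∈ {48}
|BC| ∈ {21}
|AC| ∈ {3·√(305)}

|AC| = 3·√(305)  (≈ 52.3927)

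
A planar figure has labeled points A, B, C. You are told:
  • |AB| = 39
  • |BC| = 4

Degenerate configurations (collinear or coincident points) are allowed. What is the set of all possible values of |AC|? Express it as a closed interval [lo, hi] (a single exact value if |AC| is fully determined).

|AC| ∈ [35, 43]  (≈ [35.0000, 43.0000])

|AB| ∈ {39}
|BC| ∈ {4}
|AC| ∈ [35, 43]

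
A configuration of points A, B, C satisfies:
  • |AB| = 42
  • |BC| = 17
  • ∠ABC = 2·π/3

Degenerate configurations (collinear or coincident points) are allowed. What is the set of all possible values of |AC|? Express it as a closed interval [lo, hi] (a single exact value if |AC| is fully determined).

|AC| = √(2767)  (≈ 52.6023)

|AB| ∈ {42}
|BC| ∈ {17}
|AC| ∈ {√(2767)}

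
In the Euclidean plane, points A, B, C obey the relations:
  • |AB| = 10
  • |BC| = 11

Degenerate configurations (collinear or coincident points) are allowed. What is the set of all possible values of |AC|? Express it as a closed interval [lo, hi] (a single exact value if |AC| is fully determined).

|AC| ∈ [1, 21]  (≈ [1.0000, 21.0000])

|AB| ∈ {10}
|BC| ∈ {11}
|AC| ∈ [1, 21]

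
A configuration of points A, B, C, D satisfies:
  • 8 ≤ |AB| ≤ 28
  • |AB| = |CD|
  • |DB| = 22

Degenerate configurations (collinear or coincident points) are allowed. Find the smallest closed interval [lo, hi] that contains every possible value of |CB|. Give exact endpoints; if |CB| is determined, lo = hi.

|CB| ∈ [0, 50]  (≈ [0.0000, 50.0000])

|AB| ∈ [8, 28]
|BD| ∈ {22}
|CD| ∈ [8, 28]
|AD| ∈ [0, 50]
|BC| ∈ [0, 50]
|AC| ∈ [0, 78]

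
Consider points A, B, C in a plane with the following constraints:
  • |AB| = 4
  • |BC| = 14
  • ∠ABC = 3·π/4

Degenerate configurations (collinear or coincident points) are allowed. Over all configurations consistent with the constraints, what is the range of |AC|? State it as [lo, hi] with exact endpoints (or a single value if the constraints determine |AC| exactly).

|AC| = 2·√(14·√(2) + 53)  (≈ 17.0645)

|AB| ∈ {4}
|BC| ∈ {14}
|AC| ∈ {2·√(14·√(2) + 53)}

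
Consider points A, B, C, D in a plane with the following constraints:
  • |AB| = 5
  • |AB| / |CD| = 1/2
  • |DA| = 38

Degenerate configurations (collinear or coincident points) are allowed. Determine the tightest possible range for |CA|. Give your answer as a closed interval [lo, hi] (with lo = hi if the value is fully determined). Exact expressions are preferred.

|CA| ∈ [28, 48]  (≈ [28.0000, 48.0000])

|AB| ∈ {5}
|AD| ∈ {38}
|CD| ∈ {10}
|BD| ∈ [33, 43]
|AC| ∈ [28, 48]
|BC| ∈ [23, 53]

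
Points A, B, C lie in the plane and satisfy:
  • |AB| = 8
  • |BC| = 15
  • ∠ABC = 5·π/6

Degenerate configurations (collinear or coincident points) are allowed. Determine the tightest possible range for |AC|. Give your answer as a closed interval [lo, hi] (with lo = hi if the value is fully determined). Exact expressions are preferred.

|AB| ∈ {8}
|BC| ∈ {15}
|AC| ∈ {√(120·√(3) + 289)}

|AC| = √(120·√(3) + 289)  (≈ 22.2900)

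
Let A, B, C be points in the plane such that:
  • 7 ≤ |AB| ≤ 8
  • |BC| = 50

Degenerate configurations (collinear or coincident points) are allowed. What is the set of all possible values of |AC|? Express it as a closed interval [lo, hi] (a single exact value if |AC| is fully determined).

|AC| ∈ [42, 58]  (≈ [42.0000, 58.0000])

|AB| ∈ [7, 8]
|BC| ∈ {50}
|AC| ∈ [42, 58]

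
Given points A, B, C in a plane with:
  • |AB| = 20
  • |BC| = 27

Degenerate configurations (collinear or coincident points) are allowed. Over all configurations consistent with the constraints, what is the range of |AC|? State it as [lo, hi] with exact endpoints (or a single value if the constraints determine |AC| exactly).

|AC| ∈ [7, 47]  (≈ [7.0000, 47.0000])

|AB| ∈ {20}
|BC| ∈ {27}
|AC| ∈ [7, 47]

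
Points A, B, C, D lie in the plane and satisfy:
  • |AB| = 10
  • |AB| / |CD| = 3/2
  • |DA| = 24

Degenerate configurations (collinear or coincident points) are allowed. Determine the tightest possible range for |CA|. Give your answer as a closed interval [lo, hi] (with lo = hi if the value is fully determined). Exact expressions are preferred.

|CA| ∈ [52/3, 92/3]  (≈ [17.3333, 30.6667])

|AB| ∈ {10}
|AD| ∈ {24}
|CD| ∈ {20/3}
|BD| ∈ [14, 34]
|AC| ∈ [52/3, 92/3]
|BC| ∈ [22/3, 122/3]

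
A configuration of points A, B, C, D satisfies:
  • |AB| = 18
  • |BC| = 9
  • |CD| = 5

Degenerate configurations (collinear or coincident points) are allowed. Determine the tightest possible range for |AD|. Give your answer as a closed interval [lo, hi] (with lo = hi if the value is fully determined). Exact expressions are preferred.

|AB| ∈ {18}
|BC| ∈ {9}
|CD| ∈ {5}
|AC| ∈ [9, 27]
|BD| ∈ [4, 14]
|AD| ∈ [4, 32]

|AD| ∈ [4, 32]  (≈ [4.0000, 32.0000])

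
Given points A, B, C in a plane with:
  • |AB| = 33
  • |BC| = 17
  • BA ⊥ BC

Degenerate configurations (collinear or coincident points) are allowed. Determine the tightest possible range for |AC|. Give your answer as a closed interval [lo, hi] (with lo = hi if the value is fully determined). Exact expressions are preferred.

|AC| = √(1378)  (≈ 37.1214)

|AB| ∈ {33}
|BC| ∈ {17}
|AC| ∈ {√(1378)}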